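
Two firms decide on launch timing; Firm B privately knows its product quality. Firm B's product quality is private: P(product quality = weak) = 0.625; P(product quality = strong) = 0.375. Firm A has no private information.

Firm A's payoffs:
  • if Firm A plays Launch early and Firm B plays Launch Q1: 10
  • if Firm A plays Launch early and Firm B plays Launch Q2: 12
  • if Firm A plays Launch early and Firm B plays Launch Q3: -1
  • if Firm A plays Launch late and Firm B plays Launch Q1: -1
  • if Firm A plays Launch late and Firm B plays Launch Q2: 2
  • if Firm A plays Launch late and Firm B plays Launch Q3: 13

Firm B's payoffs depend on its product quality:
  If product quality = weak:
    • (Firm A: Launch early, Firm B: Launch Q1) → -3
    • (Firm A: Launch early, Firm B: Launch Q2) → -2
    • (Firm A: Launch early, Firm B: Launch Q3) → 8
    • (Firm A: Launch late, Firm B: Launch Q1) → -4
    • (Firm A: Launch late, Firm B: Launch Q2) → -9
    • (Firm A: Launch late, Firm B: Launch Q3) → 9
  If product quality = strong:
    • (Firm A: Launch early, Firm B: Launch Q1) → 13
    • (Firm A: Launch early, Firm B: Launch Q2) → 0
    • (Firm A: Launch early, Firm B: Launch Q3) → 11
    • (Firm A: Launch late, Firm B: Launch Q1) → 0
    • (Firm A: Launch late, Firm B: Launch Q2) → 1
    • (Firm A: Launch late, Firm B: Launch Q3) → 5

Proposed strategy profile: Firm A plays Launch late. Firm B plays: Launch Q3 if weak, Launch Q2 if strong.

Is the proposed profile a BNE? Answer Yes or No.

Firm A plays Launch late: E[Launch late] = 0.625·(13) + 0.375·(2) = 8.875; E[Launch early] = 3.875. Best-responding. ✓
Firm B (product quality weak), facing Launch late: Launch Q1 gives -4, Launch Q2 gives -9, Launch Q3 gives 9. Proposed Launch Q3 is best. ✓
Firm B (product quality strong), facing Launch late: Launch Q1 gives 0, Launch Q2 gives 1, Launch Q3 gives 5. Proposed Launch Q2 is not best — profitable deviation exists. ✗

No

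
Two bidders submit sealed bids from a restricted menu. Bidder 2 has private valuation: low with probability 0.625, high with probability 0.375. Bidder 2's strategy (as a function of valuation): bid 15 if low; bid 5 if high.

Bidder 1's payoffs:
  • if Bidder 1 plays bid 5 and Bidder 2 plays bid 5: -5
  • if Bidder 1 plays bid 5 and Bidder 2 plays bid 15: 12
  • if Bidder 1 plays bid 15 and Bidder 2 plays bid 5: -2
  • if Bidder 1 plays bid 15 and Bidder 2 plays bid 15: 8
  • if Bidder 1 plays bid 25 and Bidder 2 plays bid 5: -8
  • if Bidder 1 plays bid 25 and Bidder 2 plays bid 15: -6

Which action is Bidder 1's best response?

Compute Bidder 1's expected payoff for each action, taking the expectation over Bidder 2's type.
E[bid 5] = 0.625·(12) + 0.375·(-5) = 5.625
E[bid 15] = 0.625·(8) + 0.375·(-2) = 4.25
E[bid 25] = 0.625·(-6) + 0.375·(-8) = -6.75
Best response: bid 5 (5.625 is the largest).

bid 5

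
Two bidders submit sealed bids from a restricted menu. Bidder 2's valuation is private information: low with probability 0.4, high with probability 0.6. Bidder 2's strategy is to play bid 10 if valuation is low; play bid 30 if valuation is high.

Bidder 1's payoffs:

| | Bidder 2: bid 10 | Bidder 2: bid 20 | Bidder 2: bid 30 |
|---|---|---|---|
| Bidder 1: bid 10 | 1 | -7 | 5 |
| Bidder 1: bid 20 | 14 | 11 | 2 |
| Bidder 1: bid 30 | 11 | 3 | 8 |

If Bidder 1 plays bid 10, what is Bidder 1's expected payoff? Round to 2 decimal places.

3.40

Take the expectation over Bidder 2's valuation, weighting each type's action by its prior probability.
E[bid 10] = 0.4·1 + 0.6·5 = 0.4 + 3 = 3.4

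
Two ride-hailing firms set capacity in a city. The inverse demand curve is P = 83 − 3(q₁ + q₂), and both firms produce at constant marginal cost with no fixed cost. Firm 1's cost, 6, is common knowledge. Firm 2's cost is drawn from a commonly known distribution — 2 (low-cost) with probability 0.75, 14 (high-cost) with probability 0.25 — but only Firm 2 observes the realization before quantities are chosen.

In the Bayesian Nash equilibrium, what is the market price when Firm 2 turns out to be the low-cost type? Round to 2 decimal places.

29.83

Firm 2 with cost c maximizes (83 − 3(q₁+q₂) − c)·q₂, giving q₂(c) = (83 − c − 3q₁)/6.
E[c₂] = 0.75·2 + 0.25·14 = 5
Firm 1's FOC against E[q₂] yields q₁ = (83 − 2·6 + E[c₂])/9 = (83 − 12 + 5)/9 = 8.44444.
q₂(low-cost) = 9.27778, so P = 83 − 3·(8.44444 + 9.27778) = 29.8333.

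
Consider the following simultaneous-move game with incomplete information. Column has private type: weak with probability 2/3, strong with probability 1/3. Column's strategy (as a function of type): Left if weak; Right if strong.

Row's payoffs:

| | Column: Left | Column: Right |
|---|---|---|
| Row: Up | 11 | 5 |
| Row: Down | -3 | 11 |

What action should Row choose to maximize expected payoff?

E[Up] = 2/3·(11) + 1/3·(5) = 9
E[Down] = 2/3·(-3) + 1/3·(11) = 5/3
Best response: Up (9 is the largest).

Up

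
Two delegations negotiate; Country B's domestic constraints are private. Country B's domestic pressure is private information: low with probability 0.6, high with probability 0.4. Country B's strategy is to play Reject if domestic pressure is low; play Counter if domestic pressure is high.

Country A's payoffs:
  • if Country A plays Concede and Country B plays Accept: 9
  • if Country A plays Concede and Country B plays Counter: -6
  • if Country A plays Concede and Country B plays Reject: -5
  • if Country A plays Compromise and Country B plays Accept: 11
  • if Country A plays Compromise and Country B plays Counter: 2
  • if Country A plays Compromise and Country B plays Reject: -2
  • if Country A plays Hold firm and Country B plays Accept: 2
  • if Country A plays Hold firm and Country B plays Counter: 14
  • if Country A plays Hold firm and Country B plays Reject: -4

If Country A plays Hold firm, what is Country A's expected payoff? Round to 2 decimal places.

3.20

Take the expectation over Country B's domestic pressure, weighting each type's action by its prior probability.
E[Hold firm] = 0.6·(-4) + 0.4·14 = (-2.4) + 5.6 = 3.2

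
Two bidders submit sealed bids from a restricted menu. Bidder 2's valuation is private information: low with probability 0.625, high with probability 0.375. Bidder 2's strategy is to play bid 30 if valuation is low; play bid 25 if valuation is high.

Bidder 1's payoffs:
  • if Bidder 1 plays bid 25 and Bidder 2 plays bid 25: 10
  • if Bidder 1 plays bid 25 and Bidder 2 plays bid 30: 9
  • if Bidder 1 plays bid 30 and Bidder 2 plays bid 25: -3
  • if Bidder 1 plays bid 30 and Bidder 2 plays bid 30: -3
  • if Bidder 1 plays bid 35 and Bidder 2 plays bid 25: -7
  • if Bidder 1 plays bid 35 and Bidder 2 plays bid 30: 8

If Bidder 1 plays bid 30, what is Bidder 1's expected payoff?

Take the expectation over Bidder 2's valuation, weighting each type's action by its prior probability.
E[bid 30] = 0.625·(-3) + 0.375·(-3) = (-1.875) + (-1.125) = -3

-3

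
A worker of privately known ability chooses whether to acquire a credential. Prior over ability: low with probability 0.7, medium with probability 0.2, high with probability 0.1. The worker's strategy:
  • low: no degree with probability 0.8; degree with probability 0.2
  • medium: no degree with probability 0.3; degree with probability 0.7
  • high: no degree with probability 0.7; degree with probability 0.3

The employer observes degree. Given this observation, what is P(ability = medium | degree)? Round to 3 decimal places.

0.452

Apply Bayes' rule using the sender's strategy as the likelihood.
P(degree) = 0.7·0.2 + 0.2·0.7 + 0.1·0.3 = 0.31
P(medium | degree) = (0.2·0.7) / 0.31 = 0.14 / 0.31 = 0.451613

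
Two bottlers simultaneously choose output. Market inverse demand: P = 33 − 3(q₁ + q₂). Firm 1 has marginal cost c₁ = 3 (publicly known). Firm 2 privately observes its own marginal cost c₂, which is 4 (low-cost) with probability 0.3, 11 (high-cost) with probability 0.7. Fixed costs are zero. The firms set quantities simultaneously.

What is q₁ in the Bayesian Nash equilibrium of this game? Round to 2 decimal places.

Firm 2 with cost c maximizes (33 − 3(q₁+q₂) − c)·q₂, giving q₂(c) = (33 − c − 3q₁)/6.
E[c₂] = 0.3·4 + 0.7·11 = 8.9
Firm 1's FOC against E[q₂] yields q₁ = (33 − 2·3 + E[c₂])/9 = (33 − 6 + 8.9)/9 = 3.98889.

3.99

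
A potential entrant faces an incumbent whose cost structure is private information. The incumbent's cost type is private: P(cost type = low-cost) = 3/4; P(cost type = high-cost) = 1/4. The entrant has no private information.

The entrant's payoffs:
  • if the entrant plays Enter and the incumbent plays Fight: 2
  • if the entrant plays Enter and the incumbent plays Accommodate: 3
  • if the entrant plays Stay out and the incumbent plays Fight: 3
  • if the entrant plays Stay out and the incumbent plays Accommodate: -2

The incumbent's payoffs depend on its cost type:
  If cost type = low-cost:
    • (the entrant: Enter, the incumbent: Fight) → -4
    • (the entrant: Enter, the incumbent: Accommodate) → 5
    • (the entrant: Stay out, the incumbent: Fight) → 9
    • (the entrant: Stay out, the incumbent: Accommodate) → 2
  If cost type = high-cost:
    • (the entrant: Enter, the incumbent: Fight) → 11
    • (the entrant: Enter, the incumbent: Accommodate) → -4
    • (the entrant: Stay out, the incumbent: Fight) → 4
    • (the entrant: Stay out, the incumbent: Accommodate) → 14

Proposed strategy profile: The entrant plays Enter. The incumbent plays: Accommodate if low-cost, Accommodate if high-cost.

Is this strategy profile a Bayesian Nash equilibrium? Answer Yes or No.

No

The entrant plays Enter: E[Enter] = 3/4·(3) + 1/4·(3) = 3; E[Stay out] = -2. Best-responding. ✓
The incumbent (cost type low-cost), facing Enter: Fight gives -4, Accommodate gives 5. Proposed Accommodate is best. ✓
The incumbent (cost type high-cost), facing Enter: Fight gives 11, Accommodate gives -4. Proposed Accommodate is not best — profitable deviation exists. ✗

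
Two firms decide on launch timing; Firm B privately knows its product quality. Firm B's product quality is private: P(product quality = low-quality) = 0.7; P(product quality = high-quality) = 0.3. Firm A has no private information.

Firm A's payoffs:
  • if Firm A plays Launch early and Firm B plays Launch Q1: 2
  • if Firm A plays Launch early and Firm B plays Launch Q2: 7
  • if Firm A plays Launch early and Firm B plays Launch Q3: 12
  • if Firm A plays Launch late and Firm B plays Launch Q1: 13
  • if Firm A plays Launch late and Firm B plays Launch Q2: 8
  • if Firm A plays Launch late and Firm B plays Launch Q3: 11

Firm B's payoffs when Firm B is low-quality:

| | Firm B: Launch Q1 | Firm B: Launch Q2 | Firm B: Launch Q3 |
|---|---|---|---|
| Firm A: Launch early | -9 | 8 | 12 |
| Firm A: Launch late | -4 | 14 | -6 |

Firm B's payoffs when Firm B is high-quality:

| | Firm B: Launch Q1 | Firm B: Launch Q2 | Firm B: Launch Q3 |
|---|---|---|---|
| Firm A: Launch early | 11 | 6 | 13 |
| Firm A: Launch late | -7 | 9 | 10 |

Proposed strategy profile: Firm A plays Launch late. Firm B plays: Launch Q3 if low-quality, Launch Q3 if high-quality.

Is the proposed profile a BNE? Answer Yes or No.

No

A profile is a BNE iff every type of every player is best-responding given beliefs about the other side.
Firm A plays Launch late: E[Launch late] = 0.7·(11) + 0.3·(11) = 11; E[Launch early] = 12. Not best-responding. ✗
Firm B (product quality low-quality), facing Launch late: Launch Q1 gives -4, Launch Q2 gives 14, Launch Q3 gives -6. Proposed Launch Q3 is not best — profitable deviation exists. ✗
Firm B (product quality high-quality), facing Launch late: Launch Q1 gives -7, Launch Q2 gives 9, Launch Q3 gives 10. Proposed Launch Q3 is best. ✓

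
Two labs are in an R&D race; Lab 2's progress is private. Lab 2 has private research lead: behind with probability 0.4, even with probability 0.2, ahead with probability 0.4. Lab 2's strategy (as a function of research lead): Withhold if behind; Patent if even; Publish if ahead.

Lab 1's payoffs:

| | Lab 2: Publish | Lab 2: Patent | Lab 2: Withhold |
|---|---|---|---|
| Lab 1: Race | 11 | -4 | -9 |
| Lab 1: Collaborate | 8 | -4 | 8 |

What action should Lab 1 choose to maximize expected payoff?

Collaborate

E[Race] = 0.4·(-9) + 0.2·(-4) + 0.4·(11) = 0
E[Collaborate] = 0.4·(8) + 0.2·(-4) + 0.4·(8) = 5.6
Best response: Collaborate (5.6 is the largest).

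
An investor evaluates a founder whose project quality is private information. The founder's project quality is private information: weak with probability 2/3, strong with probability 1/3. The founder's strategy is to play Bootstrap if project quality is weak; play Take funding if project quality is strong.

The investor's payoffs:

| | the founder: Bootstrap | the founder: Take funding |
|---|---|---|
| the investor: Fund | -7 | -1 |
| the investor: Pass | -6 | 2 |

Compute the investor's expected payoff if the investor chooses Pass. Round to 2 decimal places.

-3.33

E[Pass] = 2/3·(-6) + 1/3·2 = (-4) + 2/3 = -10/3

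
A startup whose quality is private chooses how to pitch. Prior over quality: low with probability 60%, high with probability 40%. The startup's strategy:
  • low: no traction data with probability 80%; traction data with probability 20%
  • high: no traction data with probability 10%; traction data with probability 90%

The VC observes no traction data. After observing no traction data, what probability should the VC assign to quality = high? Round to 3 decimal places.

P(no traction data) = 0.6·0.8 + 0.4·0.1 = 0.52
P(high | no traction data) = (0.4·0.1) / 0.52 = 0.04 / 0.52 = 0.0769231

0.077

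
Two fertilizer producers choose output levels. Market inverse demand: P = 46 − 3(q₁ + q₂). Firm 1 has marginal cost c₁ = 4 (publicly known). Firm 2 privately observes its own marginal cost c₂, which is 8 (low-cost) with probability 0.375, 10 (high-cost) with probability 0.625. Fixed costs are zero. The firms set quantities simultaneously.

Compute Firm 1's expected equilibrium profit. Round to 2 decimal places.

Type-c best response for Firm 2: q₂(c) = (46 − c)/6 − q₁/2.
Firm 1 maximizes expected profit; its first-order condition is 46 − 6q₁ − 3E[q₂] − 4 = 0.
Substituting E[q₂] and solving: E[c₂] = 9.25, so q₁ = (46 − 2·4 + 9.25)/9 = 5.25.
E[P] = 46 − 3·(q₁ + E[q₂]) = 19.75; Firm 1's expected profit = (E[P] − 4)·q₁ = (19.75 − 4)·5.25 = 82.6875.

82.69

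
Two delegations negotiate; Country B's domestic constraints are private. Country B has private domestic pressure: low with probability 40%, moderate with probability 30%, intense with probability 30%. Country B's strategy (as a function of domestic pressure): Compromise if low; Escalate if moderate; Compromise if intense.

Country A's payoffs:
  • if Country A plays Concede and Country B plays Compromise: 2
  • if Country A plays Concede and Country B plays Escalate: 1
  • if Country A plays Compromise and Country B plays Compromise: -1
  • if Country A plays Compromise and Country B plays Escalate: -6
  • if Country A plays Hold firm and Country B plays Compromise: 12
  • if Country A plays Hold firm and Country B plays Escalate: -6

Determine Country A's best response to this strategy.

Compute Country A's expected payoff for each action, taking the expectation over Country B's type.
E[Concede] = 0.4·(2) + 0.3·(1) + 0.3·(2) = 1.7
E[Compromise] = 0.4·(-1) + 0.3·(-6) + 0.3·(-1) = -2.5
E[Hold firm] = 0.4·(12) + 0.3·(-6) + 0.3·(12) = 6.6
Best response: Hold firm (6.6 is the largest).

Hold firm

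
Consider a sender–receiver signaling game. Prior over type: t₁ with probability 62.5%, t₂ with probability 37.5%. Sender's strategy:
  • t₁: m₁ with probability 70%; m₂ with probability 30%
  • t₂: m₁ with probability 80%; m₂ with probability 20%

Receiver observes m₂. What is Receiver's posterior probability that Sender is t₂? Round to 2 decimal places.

0.29

P(m₂) = 0.625·0.3 + 0.375·0.2 = 0.2625
P(t₂ | m₂) = (0.375·0.2) / 0.2625 = 0.075 / 0.2625 = 0.285714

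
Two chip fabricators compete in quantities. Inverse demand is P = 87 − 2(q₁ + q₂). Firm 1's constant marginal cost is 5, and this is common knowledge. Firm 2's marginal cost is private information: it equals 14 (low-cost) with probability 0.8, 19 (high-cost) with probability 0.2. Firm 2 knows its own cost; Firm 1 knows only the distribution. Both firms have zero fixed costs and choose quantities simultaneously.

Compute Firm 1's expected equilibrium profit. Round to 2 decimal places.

470.22

Type-c best response for Firm 2: q₂(c) = (87 − c)/4 − q₁/2.
Firm 1 maximizes expected profit; its first-order condition is 87 − 4q₁ − 2E[q₂] − 5 = 0.
Substituting E[q₂] and solving: E[c₂] = 15, so q₁ = (87 − 2·5 + 15)/6 = 15.3333.
E[P] = 87 − 2·(q₁ + E[q₂]) = 35.6667; Firm 1's expected profit = (E[P] − 5)·q₁ = (35.6667 − 5)·15.3333 = 470.222.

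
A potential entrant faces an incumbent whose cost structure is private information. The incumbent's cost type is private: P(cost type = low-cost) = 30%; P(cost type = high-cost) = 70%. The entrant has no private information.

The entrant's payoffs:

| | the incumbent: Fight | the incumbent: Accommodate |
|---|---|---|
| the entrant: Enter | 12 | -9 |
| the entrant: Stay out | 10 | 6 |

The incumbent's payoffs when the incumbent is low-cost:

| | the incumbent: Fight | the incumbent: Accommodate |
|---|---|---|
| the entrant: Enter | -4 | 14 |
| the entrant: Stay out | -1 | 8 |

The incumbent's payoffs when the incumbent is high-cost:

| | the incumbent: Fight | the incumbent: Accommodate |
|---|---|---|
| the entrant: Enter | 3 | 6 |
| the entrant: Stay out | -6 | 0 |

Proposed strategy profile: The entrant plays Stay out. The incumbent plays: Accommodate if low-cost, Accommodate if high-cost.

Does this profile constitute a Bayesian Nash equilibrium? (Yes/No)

Yes

The entrant plays Stay out: E[Stay out] = 0.3·(6) + 0.7·(6) = 6; E[Enter] = -9. Best-responding. ✓
The incumbent (cost type low-cost), facing Stay out: Fight gives -1, Accommodate gives 8. Proposed Accommodate is best. ✓
The incumbent (cost type high-cost), facing Stay out: Fight gives -6, Accommodate gives 0. Proposed Accommodate is best. ✓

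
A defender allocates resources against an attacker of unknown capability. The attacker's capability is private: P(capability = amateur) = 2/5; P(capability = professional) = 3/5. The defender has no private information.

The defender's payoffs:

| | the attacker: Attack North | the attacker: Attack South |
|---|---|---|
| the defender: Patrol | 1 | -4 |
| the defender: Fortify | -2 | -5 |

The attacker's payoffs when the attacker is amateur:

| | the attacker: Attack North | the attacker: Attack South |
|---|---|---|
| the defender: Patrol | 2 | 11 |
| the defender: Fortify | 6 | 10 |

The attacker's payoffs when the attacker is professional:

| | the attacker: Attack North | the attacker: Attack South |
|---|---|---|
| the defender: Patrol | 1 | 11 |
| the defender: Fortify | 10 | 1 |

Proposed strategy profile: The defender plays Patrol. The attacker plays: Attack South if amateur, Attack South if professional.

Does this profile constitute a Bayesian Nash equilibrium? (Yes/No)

Yes

A profile is a BNE iff every type of every player is best-responding given beliefs about the other side.
The defender plays Patrol: E[Patrol] = 2/5·(-4) + 3/5·(-4) = -4; E[Fortify] = -5. Best-responding. ✓
The attacker (capability amateur), facing Patrol: Attack North gives 2, Attack South gives 11. Proposed Attack South is best. ✓
The attacker (capability professional), facing Patrol: Attack North gives 1, Attack South gives 11. Proposed Attack South is best. ✓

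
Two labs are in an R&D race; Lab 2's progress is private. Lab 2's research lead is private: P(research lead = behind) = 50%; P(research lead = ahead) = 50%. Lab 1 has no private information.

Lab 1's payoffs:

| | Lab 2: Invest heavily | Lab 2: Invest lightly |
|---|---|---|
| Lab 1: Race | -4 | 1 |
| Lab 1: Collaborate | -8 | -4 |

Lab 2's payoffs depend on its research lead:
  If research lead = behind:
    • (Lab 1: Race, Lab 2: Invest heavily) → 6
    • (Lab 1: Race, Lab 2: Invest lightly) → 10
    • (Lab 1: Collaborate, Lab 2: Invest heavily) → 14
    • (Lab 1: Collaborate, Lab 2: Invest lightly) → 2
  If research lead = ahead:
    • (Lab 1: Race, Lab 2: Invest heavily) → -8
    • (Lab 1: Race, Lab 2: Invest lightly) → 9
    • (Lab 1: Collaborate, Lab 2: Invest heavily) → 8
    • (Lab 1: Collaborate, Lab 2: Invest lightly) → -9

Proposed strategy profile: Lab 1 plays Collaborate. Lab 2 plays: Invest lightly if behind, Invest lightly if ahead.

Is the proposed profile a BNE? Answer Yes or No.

A profile is a BNE iff every type of every player is best-responding given beliefs about the other side.
Lab 1 plays Collaborate: E[Collaborate] = 0.5·(-4) + 0.5·(-4) = -4; E[Race] = 1. Not best-responding. ✗
Lab 2 (research lead behind), facing Collaborate: Invest heavily gives 14, Invest lightly gives 2. Proposed Invest lightly is not best — profitable deviation exists. ✗
Lab 2 (research lead ahead), facing Collaborate: Invest heavily gives 8, Invest lightly gives -9. Proposed Invest lightly is not best — profitable deviation exists. ✗

No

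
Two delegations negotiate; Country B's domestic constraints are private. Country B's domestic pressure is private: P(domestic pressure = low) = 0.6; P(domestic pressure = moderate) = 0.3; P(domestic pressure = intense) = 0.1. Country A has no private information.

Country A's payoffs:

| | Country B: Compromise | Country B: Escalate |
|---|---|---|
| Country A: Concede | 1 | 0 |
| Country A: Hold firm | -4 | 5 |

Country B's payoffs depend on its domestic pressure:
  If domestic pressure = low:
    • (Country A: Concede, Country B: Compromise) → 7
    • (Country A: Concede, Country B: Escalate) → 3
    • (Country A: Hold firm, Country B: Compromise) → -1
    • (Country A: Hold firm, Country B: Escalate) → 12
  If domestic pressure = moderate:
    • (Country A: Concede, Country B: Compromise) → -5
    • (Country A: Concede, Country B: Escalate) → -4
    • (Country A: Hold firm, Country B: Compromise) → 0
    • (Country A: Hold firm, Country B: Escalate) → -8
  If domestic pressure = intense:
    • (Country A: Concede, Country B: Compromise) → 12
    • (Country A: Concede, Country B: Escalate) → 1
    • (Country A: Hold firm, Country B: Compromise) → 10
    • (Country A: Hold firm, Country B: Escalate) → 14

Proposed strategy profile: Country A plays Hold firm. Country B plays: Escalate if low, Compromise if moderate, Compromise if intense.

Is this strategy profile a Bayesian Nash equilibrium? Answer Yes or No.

A profile is a BNE iff every type of every player is best-responding given beliefs about the other side.
Country A plays Hold firm: E[Hold firm] = 0.6·(5) + 0.3·(-4) + 0.1·(-4) = 1.4; E[Concede] = 0.4. Best-responding. ✓
Country B (domestic pressure low), facing Hold firm: Compromise gives -1, Escalate gives 12. Proposed Escalate is best. ✓
Country B (domestic pressure moderate), facing Hold firm: Compromise gives 0, Escalate gives -8. Proposed Compromise is best. ✓
Country B (domestic pressure intense), facing Hold firm: Compromise gives 10, Escalate gives 14. Proposed Compromise is not best — profitable deviation exists. ✗

No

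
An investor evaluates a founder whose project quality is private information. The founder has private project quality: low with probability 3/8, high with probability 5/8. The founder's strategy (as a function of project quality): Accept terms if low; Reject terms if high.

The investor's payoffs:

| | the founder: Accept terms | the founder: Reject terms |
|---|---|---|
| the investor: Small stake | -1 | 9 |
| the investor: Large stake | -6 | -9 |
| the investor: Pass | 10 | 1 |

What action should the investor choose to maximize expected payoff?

Small stake

E[Small stake] = 3/8·(-1) + 5/8·(9) = 21/4
E[Large stake] = 3/8·(-6) + 5/8·(-9) = -63/8
E[Pass] = 3/8·(10) + 5/8·(1) = 35/8
Best response: Small stake (21/4 is the largest).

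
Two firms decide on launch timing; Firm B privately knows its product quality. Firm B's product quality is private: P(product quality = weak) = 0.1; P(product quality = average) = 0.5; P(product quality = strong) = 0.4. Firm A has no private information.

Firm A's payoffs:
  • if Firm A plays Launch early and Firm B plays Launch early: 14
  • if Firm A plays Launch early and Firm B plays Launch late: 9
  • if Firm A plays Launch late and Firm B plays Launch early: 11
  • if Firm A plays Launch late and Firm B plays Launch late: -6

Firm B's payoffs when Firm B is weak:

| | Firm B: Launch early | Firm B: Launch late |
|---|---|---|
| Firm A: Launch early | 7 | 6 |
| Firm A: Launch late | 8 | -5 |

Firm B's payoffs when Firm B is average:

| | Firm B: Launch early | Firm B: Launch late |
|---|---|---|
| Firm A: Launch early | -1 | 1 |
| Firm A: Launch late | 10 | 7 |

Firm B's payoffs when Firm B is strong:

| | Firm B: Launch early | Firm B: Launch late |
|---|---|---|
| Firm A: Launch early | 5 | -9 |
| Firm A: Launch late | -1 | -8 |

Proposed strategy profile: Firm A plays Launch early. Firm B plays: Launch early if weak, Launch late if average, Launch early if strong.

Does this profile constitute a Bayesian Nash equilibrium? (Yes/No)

Firm A plays Launch early: E[Launch early] = 0.1·(14) + 0.5·(9) + 0.4·(14) = 11.5; E[Launch late] = 2.5. Best-responding. ✓
Firm B (product quality weak), facing Launch early: Launch early gives 7, Launch late gives 6. Proposed Launch early is best. ✓
Firm B (product quality average), facing Launch early: Launch early gives -1, Launch late gives 1. Proposed Launch late is best. ✓
Firm B (product quality strong), facing Launch early: Launch early gives 5, Launch late gives -9. Proposed Launch early is best. ✓

Yes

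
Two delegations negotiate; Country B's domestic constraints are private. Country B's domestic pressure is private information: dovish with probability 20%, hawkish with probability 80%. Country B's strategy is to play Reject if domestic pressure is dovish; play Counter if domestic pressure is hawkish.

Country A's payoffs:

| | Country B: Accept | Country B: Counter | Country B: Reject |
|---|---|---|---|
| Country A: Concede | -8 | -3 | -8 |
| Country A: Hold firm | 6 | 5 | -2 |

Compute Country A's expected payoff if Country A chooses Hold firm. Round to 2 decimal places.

3.60

Take the expectation over Country B's domestic pressure, weighting each type's action by its prior probability.
E[Hold firm] = 0.2·(-2) + 0.8·5 = (-0.4) + 4 = 3.6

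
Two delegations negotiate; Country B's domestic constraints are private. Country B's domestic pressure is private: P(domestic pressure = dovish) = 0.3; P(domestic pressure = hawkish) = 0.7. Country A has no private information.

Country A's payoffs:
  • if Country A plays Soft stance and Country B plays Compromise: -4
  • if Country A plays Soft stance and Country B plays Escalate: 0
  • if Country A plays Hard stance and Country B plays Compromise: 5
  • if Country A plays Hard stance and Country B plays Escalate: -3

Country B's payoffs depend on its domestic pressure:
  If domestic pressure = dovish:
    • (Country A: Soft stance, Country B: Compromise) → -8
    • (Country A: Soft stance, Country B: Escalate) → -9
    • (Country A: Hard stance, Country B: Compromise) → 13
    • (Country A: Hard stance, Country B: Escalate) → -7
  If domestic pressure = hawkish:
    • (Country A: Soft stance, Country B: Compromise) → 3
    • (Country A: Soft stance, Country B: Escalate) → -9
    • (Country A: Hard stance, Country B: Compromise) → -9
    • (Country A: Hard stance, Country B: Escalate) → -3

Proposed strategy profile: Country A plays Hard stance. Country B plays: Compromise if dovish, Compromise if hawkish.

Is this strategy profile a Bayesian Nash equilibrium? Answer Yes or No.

No

A profile is a BNE iff every type of every player is best-responding given beliefs about the other side.
Country A plays Hard stance: E[Hard stance] = 0.3·(5) + 0.7·(5) = 5; E[Soft stance] = -4. Best-responding. ✓
Country B (domestic pressure dovish), facing Hard stance: Compromise gives 13, Escalate gives -7. Proposed Compromise is best. ✓
Country B (domestic pressure hawkish), facing Hard stance: Compromise gives -9, Escalate gives -3. Proposed Compromise is not best — profitable deviation exists. ✗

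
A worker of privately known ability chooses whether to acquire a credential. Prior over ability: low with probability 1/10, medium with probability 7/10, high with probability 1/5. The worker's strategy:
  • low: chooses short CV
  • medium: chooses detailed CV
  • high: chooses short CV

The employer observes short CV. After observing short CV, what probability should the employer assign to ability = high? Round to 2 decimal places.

0.67

Apply Bayes' rule using the sender's strategy as the likelihood.
P(short CV) = (1/10)·1 + (7/10)·0 + (1/5)·1 = 3/10
P(high | short CV) = ((1/5)·1) / (3/10) = (1/5) / (3/10) = 2/3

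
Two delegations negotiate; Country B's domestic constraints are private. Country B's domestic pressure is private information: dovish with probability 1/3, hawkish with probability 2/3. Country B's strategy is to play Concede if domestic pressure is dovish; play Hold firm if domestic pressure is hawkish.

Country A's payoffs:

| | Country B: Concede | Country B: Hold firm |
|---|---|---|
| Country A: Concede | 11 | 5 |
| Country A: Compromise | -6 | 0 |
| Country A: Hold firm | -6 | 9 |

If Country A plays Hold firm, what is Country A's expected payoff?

4

E[Hold firm] = 1/3·(-6) + 2/3·9 = (-2) + 6 = 4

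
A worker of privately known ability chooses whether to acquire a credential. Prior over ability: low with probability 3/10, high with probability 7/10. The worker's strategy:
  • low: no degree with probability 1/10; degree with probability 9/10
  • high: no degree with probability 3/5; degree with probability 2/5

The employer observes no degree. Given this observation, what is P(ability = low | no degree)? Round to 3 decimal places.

0.067

P(no degree) = (3/10)·(1/10) + (7/10)·(3/5) = 9/20
P(low | no degree) = ((3/10)·(1/10)) / (9/20) = (3/100) / (9/20) = 1/15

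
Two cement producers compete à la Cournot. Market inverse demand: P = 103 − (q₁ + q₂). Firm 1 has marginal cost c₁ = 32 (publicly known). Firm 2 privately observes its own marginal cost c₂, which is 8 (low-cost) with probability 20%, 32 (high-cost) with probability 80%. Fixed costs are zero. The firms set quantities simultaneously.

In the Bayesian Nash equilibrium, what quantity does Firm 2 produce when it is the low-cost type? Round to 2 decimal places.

36.47

Each type of Firm 2 best-responds to q₁; Firm 1 best-responds to the expected q₂ over Firm 2's types.
Firm 2 with cost c maximizes (103 − (q₁+q₂) − c)·q₂, giving q₂(c) = (103 − c − q₁)/2.
E[c₂] = 0.2·8 + 0.8·32 = 27.2
Firm 1's FOC against E[q₂] yields q₁ = (103 − 2·32 + E[c₂])/3 = (103 − 64 + 27.2)/3 = 22.0667.
q₂(low-cost) = (103 − 8 − 22.0667)/2 = 36.4667.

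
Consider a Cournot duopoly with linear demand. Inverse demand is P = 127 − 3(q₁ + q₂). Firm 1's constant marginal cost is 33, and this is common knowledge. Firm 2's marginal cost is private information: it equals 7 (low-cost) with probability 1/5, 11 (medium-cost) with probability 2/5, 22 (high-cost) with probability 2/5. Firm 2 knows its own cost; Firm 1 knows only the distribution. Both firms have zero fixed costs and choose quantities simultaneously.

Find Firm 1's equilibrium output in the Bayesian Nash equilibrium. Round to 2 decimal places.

8.40

Firm 2 with cost c maximizes (127 − 3(q₁+q₂) − c)·q₂, giving q₂(c) = (127 − c − 3q₁)/6.
E[c₂] = 1/5·7 + 2/5·11 + 2/5·22 = 14.6
Firm 1's FOC against E[q₂] yields q₁ = (127 − 2·33 + E[c₂])/9 = (127 − 66 + 14.6)/9 = 8.4.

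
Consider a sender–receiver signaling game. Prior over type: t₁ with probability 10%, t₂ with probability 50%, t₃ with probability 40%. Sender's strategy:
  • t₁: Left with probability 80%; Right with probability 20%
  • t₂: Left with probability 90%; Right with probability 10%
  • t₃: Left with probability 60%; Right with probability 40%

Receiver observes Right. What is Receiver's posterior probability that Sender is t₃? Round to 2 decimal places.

0.70

Apply Bayes' rule using the sender's strategy as the likelihood.
P(Right) = 0.1·0.2 + 0.5·0.1 + 0.4·0.4 = 0.23
P(t₃ | Right) = (0.4·0.4) / 0.23 = 0.16 / 0.23 = 0.695652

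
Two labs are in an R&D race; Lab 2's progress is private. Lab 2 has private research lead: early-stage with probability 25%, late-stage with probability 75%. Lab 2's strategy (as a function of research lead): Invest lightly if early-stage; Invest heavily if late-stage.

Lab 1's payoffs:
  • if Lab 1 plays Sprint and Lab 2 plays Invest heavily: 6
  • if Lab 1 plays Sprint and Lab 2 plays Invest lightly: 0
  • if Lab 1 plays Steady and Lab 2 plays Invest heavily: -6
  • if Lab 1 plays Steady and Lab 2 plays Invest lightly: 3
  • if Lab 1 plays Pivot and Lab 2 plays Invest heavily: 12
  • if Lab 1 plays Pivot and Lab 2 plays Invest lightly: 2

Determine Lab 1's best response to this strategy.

Pivot

E[Sprint] = 0.25·(0) + 0.75·(6) = 4.5
E[Steady] = 0.25·(3) + 0.75·(-6) = -3.75
E[Pivot] = 0.25·(2) + 0.75·(12) = 9.5
Best response: Pivot (9.5 is the largest).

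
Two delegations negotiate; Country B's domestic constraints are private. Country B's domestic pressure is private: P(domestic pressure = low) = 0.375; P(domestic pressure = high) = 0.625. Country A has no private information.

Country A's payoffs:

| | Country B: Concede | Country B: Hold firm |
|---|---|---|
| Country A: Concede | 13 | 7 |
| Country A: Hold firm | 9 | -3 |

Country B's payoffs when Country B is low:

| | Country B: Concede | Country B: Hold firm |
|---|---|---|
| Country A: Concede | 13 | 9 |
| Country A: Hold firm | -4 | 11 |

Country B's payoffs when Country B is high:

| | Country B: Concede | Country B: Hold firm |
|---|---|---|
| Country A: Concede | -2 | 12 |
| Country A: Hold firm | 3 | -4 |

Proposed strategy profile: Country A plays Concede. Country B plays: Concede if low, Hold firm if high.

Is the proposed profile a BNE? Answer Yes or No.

Yes

Country A plays Concede: E[Concede] = 0.375·(13) + 0.625·(7) = 9.25; E[Hold firm] = 1.5. Best-responding. ✓
Country B (domestic pressure low), facing Concede: Concede gives 13, Hold firm gives 9. Proposed Concede is best. ✓
Country B (domestic pressure high), facing Concede: Concede gives -2, Hold firm gives 12. Proposed Hold firm is best. ✓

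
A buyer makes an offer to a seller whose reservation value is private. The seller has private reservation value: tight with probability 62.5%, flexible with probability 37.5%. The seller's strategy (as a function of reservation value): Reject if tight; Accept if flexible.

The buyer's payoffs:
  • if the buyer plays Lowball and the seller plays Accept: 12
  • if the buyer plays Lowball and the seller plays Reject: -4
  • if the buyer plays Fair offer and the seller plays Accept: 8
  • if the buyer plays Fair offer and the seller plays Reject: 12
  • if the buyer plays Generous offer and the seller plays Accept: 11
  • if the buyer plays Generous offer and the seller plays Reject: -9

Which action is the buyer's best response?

Compute the buyer's expected payoff for each action, taking the expectation over the seller's type.
E[Lowball] = 0.625·(-4) + 0.375·(12) = 2
E[Fair offer] = 0.625·(12) + 0.375·(8) = 10.5
E[Generous offer] = 0.625·(-9) + 0.375·(11) = -1.5
Best response: Fair offer (10.5 is the largest).

Fair offer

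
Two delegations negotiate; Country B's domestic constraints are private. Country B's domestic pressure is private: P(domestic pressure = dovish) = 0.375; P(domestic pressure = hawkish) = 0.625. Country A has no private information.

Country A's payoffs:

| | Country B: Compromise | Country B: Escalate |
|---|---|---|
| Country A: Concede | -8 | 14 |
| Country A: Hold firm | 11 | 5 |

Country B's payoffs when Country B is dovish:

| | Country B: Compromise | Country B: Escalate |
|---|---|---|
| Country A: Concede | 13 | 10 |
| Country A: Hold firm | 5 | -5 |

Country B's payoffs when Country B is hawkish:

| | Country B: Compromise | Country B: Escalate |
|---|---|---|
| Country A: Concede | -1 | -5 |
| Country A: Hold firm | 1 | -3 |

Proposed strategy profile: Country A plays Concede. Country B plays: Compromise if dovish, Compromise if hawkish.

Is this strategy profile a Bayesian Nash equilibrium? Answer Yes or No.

No

A profile is a BNE iff every type of every player is best-responding given beliefs about the other side.
Country A plays Concede: E[Concede] = 0.375·(-8) + 0.625·(-8) = -8; E[Hold firm] = 11. Not best-responding. ✗
Country B (domestic pressure dovish), facing Concede: Compromise gives 13, Escalate gives 10. Proposed Compromise is best. ✓
Country B (domestic pressure hawkish), facing Concede: Compromise gives -1, Escalate gives -5. Proposed Compromise is best. ✓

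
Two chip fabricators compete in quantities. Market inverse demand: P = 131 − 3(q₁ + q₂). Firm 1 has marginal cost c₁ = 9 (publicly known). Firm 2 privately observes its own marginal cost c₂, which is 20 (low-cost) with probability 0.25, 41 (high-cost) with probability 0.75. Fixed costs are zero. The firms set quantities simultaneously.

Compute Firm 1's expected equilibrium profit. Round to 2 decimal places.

819.50

Type-c best response for Firm 2: q₂(c) = (131 − c)/6 − q₁/2.
Firm 1 maximizes expected profit; its first-order condition is 131 − 6q₁ − 3E[q₂] − 9 = 0.
Substituting E[q₂] and solving: E[c₂] = 35.75, so q₁ = (131 − 2·9 + 35.75)/9 = 16.5278.
E[P] = 131 − 3·(q₁ + E[q₂]) = 58.5833; Firm 1's expected profit = (E[P] − 9)·q₁ = (58.5833 − 9)·16.5278 = 819.502.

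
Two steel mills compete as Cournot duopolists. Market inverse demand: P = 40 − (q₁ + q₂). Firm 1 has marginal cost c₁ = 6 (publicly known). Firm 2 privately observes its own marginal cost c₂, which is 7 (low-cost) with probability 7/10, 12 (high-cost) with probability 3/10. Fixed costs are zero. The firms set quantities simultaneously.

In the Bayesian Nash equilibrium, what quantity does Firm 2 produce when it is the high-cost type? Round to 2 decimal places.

Each type of Firm 2 best-responds to q₁; Firm 1 best-responds to the expected q₂ over Firm 2's types.
Firm 2 with cost c maximizes (40 − (q₁+q₂) − c)·q₂, giving q₂(c) = (40 − c − q₁)/2.
E[c₂] = 7/10·7 + 3/10·12 = 8.5
Firm 1's FOC against E[q₂] yields q₁ = (40 − 2·6 + E[c₂])/3 = (40 − 12 + 8.5)/3 = 12.1667.
q₂(high-cost) = (40 − 12 − 12.1667)/2 = 7.91667.

7.92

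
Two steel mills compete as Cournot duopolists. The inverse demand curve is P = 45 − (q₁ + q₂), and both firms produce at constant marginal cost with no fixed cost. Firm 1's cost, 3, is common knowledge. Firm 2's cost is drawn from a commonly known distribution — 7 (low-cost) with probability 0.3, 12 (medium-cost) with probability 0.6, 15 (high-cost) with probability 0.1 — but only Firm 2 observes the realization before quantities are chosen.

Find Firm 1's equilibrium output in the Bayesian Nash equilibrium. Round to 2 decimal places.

16.60

Each type of Firm 2 best-responds to q₁; Firm 1 best-responds to the expected q₂ over Firm 2's types.
Firm 2 with cost c maximizes (45 − (q₁+q₂) − c)·q₂, giving q₂(c) = (45 − c − q₁)/2.
E[c₂] = 0.3·7 + 0.6·12 + 0.1·15 = 10.8
Firm 1's FOC against E[q₂] yields q₁ = (45 − 2·3 + E[c₂])/3 = (45 − 6 + 10.8)/3 = 16.6.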